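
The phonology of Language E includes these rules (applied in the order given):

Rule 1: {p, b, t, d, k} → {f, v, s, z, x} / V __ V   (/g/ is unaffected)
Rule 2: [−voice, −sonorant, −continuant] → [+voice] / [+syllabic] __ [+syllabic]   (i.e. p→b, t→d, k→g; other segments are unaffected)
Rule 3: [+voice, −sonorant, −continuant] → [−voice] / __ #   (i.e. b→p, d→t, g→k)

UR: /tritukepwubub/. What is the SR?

trisuxepwuvup

Rule 1 (intervocalic spirantization): /t/ is a stop between vowels /i/ and /u/, so it spirantizes to the fricative [s]. /k/ is a stop between vowels /u/ and /e/, so it spirantizes to the fricative [x]. /b/ is a stop between vowels /u/ and /u/, so it spirantizes to the fricative [v]. /tritukepwubub/ → trisuxepwuvub.
Rule 2 (intervocalic voicing): no segment meets the environment; /trisuxepwuvub/ is unchanged.
Rule 3 (final devoicing): /b/ is a voiced stop in word-final position, so it devoices to [p]. /trisuxepwuvub/ → trisuxepwuvup.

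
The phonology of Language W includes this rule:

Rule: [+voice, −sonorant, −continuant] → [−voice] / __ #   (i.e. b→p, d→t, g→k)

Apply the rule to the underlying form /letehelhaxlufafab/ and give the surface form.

/b/ is a voiced stop in word-final position, so it devoices to [p].
Surface form: [letehelhaxlufafap].

letehelhaxlufafap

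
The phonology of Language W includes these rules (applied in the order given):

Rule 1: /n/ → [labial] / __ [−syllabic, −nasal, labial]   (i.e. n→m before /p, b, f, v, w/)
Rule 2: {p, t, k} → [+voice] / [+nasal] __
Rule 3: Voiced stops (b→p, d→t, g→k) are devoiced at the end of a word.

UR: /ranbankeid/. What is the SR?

rambangeit

Rule 1 (nasal place assimilation): /n/ precedes the labial consonant /b/, so it assimilates in place to [m]. /ranbankeid/ → rambankeid.
Rule 2 (post-nasal voicing): /k/ is a voiceless stop immediately after the nasal /n/, so it voices to [g]. /rambankeid/ → rambangeid.
Rule 3 (final devoicing): /d/ is a voiced stop in word-final position, so it devoices to [t]. /rambangeid/ → rambangeit.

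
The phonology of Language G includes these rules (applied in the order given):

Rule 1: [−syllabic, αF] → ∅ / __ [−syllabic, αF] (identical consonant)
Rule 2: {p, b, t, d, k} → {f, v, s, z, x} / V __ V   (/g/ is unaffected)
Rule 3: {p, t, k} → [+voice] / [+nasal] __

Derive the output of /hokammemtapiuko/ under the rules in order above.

hoxamemdafiuxo

Rule 1 (degemination): /mm/ is a geminate; the first /m/ deletes. /hokammemtapiuko/ → hokamemtapiuko.
Rule 2 (intervocalic spirantization): /k/ is a stop between vowels /o/ and /a/, so it spirantizes to the fricative [x]. /p/ is a stop between vowels /a/ and /i/, so it spirantizes to the fricative [f]. /k/ is a stop between vowels /u/ and /o/, so it spirantizes to the fricative [x]. /hokamemtapiuko/ → hoxamemtafiuxo.
Rule 3 (post-nasal voicing): /t/ is a voiceless stop immediately after the nasal /m/, so it voices to [d]. /hoxamemtafiuxo/ → hoxamemdafiuxo.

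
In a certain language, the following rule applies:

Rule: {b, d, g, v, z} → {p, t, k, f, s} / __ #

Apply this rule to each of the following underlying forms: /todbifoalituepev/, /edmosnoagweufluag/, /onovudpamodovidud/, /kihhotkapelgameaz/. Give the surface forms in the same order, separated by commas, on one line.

/todbifoalituepev/: /v/ is a voiced obstruent in word-final position, so it devoices to [f]. → [todbifoalituepef].
/edmosnoagweufluag/: /g/ is a voiced obstruent in word-final position, so it devoices to [k]. → [edmosnoagweufluak].
/onovudpamodovidud/: /d/ is a voiced obstruent in word-final position, so it devoices to [t]. → [onovudpamodovidut].
/kihhotkapelgameaz/: /z/ is a voiced obstruent in word-final position, so it devoices to [s]. → [kihhotkapelgameas].

todbifoalituepef, edmosnoagweufluak, onovudpamodovidut, kihhotkapelgameas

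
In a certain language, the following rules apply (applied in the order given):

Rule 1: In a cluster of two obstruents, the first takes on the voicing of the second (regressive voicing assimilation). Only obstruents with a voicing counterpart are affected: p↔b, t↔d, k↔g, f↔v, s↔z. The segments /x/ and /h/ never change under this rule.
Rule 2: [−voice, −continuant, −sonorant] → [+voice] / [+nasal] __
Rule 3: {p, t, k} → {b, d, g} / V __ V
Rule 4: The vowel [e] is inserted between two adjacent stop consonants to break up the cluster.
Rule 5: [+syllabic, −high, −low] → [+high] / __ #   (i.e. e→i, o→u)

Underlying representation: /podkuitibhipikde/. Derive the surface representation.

potekuidiphibigedi

Rule 1 (regressive voicing assimilation): /d/ precedes the voiceless obstruent /k/, so it devoices to [t] by assimilation. /b/ precedes the voiceless obstruent /h/, so it devoices to [p] by assimilation. /k/ precedes the voiced obstruent /d/, so it voices to [g] by assimilation. /podkuitibhipikde/ → potkuitiphipigde.
Rule 2 (post-nasal voicing): no segment meets the environment; /potkuitiphipigde/ is unchanged.
Rule 3 (intervocalic voicing): /t/ is a voiceless stop between vowels /i/ and /i/, so it voices to [d]. /p/ is a voiceless stop between vowels /i/ and /i/, so it voices to [b]. /potkuitiphipigde/ → potkuidiphibigde.
Rule 4 (stop-cluster e-epenthesis): /t/ and /k/ form a stop–stop cluster, so [e] is inserted between them. /g/ and /d/ form a stop–stop cluster, so [e] is inserted between them. /potkuidiphibigde/ → potekuidiphibigede.
Rule 5 (final vowel raising): /e/ is a mid vowel in word-final position, so it raises to [i]. /potekuidiphibigede/ → potekuidiphibigedi.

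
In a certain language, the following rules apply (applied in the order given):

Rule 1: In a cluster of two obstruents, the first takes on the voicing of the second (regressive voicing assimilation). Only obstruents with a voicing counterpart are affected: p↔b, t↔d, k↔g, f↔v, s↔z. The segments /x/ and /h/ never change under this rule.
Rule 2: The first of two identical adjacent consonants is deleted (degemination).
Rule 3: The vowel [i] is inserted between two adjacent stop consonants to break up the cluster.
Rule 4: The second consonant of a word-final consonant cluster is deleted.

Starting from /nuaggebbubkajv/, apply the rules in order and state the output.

nuagebupikaj

Rule 1 (regressive voicing assimilation): /b/ precedes the voiceless obstruent /k/, so it devoices to [p] by assimilation. /nuaggebbubkajv/ → nuaggebbupkajv.
Rule 2 (degemination): /gg/ is a geminate; the first /g/ deletes. /bb/ is a geminate; the first /b/ deletes. /nuaggebbupkajv/ → nuagebupkajv.
Rule 3 (stop-cluster i-epenthesis): /p/ and /k/ form a stop–stop cluster, so [i] is inserted between them. /nuagebupkajv/ → nuagebupikajv.
Rule 4 (final cluster simplification): /v/ is the second consonant of a word-final cluster /jv/, so it deletes. /nuagebupikajv/ → nuagebupikaj.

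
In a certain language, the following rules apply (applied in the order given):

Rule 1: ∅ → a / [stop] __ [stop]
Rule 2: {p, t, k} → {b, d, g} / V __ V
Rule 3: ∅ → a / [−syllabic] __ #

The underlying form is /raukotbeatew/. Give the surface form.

Rule 1 (stop-cluster a-epenthesis): /t/ and /b/ form a stop–stop cluster, so [a] is inserted between them. /raukotbeatew/ → raukotabeatew.
Rule 2 (intervocalic voicing): /k/ is a voiceless stop between vowels /u/ and /o/, so it voices to [g]. /t/ is a voiceless stop between vowels /o/ and /a/, so it voices to [d]. /t/ is a voiceless stop between vowels /a/ and /e/, so it voices to [d]. /raukotabeatew/ → raugodabeadew.
Rule 3 (final a-epenthesis): the form ends in the consonant /w/, so [a] is inserted word-finally. /raugodabeadew/ → raugodabeadewa.

raugodabeadewa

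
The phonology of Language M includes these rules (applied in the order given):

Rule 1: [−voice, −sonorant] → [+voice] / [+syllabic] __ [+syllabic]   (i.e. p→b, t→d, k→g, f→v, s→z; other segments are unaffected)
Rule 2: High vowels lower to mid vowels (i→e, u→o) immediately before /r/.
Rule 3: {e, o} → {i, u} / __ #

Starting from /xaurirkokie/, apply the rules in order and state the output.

xaorerkogii

Rule 1 (intervocalic voicing): /k/ is a voiceless obstruent between vowels /o/ and /i/, so it voices to [g]. /xaurirkokie/ → xaurirkogie.
Rule 2 (pre-rhotic lowering): /u/ is a high vowel immediately before /r/, so it lowers to [o]. /i/ is a high vowel immediately before /r/, so it lowers to [e]. /xaurirkogie/ → xaorerkogie.
Rule 3 (final vowel raising): /e/ is a mid vowel in word-final position, so it raises to [i]. /xaorerkogie/ → xaorerkogii.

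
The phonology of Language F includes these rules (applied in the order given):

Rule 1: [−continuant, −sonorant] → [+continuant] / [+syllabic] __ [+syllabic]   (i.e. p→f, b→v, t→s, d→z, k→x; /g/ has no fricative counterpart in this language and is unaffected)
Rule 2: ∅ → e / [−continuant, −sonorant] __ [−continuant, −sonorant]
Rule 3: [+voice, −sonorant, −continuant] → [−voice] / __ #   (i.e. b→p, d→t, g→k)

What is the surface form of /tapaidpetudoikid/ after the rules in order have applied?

Rule 1 (intervocalic spirantization): /p/ is a stop between vowels /a/ and /a/, so it spirantizes to the fricative [f]. /t/ is a stop between vowels /e/ and /u/, so it spirantizes to the fricative [s]. /d/ is a stop between vowels /u/ and /o/, so it spirantizes to the fricative [z]. /k/ is a stop between vowels /i/ and /i/, so it spirantizes to the fricative [x]. /tapaidpetudoikid/ → tafaidpesuzoixid.
Rule 2 (stop-cluster e-epenthesis): /d/ and /p/ form a stop–stop cluster, so [e] is inserted between them. /tafaidpesuzoixid/ → tafaidepesuzoixid.
Rule 3 (final devoicing): /d/ is a voiced stop in word-final position, so it devoices to [t]. /tafaidepesuzoixid/ → tafaidepesuzoixit.

tafaidepesuzoixit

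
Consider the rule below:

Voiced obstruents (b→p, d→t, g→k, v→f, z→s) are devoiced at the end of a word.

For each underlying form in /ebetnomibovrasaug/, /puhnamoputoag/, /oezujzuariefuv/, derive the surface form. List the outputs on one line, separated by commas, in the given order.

/ebetnomibovrasaug/: /g/ is a voiced obstruent in word-final position, so it devoices to [k]. → [ebetnomibovrasauk].
/puhnamoputoag/: /g/ is a voiced obstruent in word-final position, so it devoices to [k]. → [puhnamoputoak].
/oezujzuariefuv/: /v/ is a voiced obstruent in word-final position, so it devoices to [f]. → [oezujzuariefuf].

ebetnomibovrasauk, puhnamoputoak, oezujzuariefuf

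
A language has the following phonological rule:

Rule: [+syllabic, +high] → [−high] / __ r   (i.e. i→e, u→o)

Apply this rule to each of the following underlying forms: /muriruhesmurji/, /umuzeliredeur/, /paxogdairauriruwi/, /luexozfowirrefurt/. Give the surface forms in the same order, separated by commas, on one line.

moreruhesmorji, umuzeleredeor, paxogdaeraoreruwi, luexozfowerrefort

/muriruhesmurji/: /u/ is a high vowel immediately before /r/, so it lowers to [o]. /i/ is a high vowel immediately before /r/, so it lowers to [e]. /u/ is a high vowel immediately before /r/, so it lowers to [o]. → [moreruhesmorji].
/umuzeliredeur/: /i/ is a high vowel immediately before /r/, so it lowers to [e]. /u/ is a high vowel immediately before /r/, so it lowers to [o]. → [umuzeleredeor].
/paxogdairauriruwi/: /i/ is a high vowel immediately before /r/, so it lowers to [e]. /u/ is a high vowel immediately before /r/, so it lowers to [o]. /i/ is a high vowel immediately before /r/, so it lowers to [e]. → [paxogdaeraoreruwi].
/luexozfowirrefurt/: /i/ is a high vowel immediately before /r/, so it lowers to [e]. /u/ is a high vowel immediately before /r/, so it lowers to [o]. → [luexozfowerrefort].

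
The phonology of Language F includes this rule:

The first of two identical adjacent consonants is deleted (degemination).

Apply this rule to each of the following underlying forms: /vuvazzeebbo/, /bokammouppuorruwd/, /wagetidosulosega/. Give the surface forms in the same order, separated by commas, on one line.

vuvazeebo, bokamoupuoruwd, wagetidosulosega

/vuvazzeebbo/: /zz/ is a geminate; the first /z/ deletes. /bb/ is a geminate; the first /b/ deletes. → [vuvazeebo].
/bokammouppuorruwd/: /mm/ is a geminate; the first /m/ deletes. /pp/ is a geminate; the first /p/ deletes. /rr/ is a geminate; the first /r/ deletes. → [bokamoupuoruwd].
/wagetidosulosega/: the rule's environment is not met; surfaces unchanged as [wagetidosulosega].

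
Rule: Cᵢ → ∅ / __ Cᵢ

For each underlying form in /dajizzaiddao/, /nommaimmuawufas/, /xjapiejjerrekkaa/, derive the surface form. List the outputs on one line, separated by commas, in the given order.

dajizaidao, nomaimuawufas, xjapiejerekaa

/dajizzaiddao/: /zz/ is a geminate; the first /z/ deletes. /dd/ is a geminate; the first /d/ deletes. → [dajizaidao].
/nommaimmuawufas/: /mm/ is a geminate; the first /m/ deletes. /mm/ is a geminate; the first /m/ deletes. → [nomaimuawufas].
/xjapiejjerrekkaa/: /jj/ is a geminate; the first /j/ deletes. /rr/ is a geminate; the first /r/ deletes. /kk/ is a geminate; the first /k/ deletes. → [xjapiejerekaa].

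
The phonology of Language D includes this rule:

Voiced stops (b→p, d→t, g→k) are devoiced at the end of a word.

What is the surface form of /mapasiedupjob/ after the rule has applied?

mapasiedupjop

Scanning /mapasiedupjob/: /d/ at position 8 is not in the conditioning environment; /b/ is a voiced stop in word-final position, so it devoices to [p].
Result: [mapasiedupjop].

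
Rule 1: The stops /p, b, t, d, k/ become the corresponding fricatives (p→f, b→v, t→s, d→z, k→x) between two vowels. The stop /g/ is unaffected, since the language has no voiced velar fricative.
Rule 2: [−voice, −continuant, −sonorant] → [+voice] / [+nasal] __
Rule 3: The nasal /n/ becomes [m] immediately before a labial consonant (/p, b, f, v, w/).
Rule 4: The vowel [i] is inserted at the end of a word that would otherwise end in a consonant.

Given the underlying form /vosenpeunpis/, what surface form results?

Rule 1 (intervocalic spirantization): no segment meets the environment; /vosenpeunpis/ is unchanged.
Rule 2 (post-nasal voicing): /p/ is a voiceless stop immediately after the nasal /n/, so it voices to [b]. /p/ is a voiceless stop immediately after the nasal /n/, so it voices to [b]. /vosenpeunpis/ → vosenbeunbis.
Rule 3 (nasal place assimilation): /n/ precedes the labial consonant /b/, so it assimilates in place to [m]. /n/ precedes the labial consonant /b/, so it assimilates in place to [m]. /vosenbeunbis/ → vosembeumbis.
Rule 4 (final i-epenthesis): the form ends in the consonant /s/, so [i] is inserted word-finally. /vosembeumbis/ → vosembeumbisi.

vosembeumbisi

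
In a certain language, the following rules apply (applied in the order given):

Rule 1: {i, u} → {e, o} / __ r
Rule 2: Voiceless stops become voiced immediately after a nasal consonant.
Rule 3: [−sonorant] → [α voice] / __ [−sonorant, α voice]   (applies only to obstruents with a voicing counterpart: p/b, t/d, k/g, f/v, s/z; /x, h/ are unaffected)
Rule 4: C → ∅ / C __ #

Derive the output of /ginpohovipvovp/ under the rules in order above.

ginbohovibvof

Rule 1 (pre-rhotic lowering): no segment meets the environment; /ginpohovipvovp/ is unchanged.
Rule 2 (post-nasal voicing): /p/ is a voiceless stop immediately after the nasal /n/, so it voices to [b]. /ginpohovipvovp/ → ginbohovipvovp.
Rule 3 (regressive voicing assimilation): /p/ precedes the voiced obstruent /v/, so it voices to [b] by assimilation. /v/ precedes the voiceless obstruent /p/, so it devoices to [f] by assimilation. /ginbohovipvovp/ → ginbohovibvofp.
Rule 4 (final cluster simplification): /p/ is the second consonant of a word-final cluster /fp/, so it deletes. /ginbohovibvofp/ → ginbohovibvof.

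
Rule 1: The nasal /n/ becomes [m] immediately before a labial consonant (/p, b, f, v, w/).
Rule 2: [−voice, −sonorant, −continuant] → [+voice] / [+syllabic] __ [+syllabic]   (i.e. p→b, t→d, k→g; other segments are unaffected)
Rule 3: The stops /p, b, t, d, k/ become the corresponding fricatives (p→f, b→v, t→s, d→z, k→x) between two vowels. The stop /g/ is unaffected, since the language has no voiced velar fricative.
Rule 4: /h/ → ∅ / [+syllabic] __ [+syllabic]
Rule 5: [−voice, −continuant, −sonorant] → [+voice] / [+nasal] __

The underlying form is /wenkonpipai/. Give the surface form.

wengombivai

Rule 1 (nasal place assimilation): /n/ precedes the labial consonant /p/, so it assimilates in place to [m]. /wenkonpipai/ → wenkompipai.
Rule 2 (intervocalic voicing): /p/ is a voiceless stop between vowels /i/ and /a/, so it voices to [b]. /wenkompipai/ → wenkompibai.
Rule 3 (intervocalic spirantization): /b/ is a stop between vowels /i/ and /a/, so it spirantizes to the fricative [v]. /wenkompibai/ → wenkompivai.
Rule 4 (intervocalic h-deletion): no segment meets the environment; /wenkompivai/ is unchanged.
Rule 5 (post-nasal voicing): /k/ is a voiceless stop immediately after the nasal /n/, so it voices to [g]. /p/ is a voiceless stop immediately after the nasal /m/, so it voices to [b]. /wenkompivai/ → wengombivai.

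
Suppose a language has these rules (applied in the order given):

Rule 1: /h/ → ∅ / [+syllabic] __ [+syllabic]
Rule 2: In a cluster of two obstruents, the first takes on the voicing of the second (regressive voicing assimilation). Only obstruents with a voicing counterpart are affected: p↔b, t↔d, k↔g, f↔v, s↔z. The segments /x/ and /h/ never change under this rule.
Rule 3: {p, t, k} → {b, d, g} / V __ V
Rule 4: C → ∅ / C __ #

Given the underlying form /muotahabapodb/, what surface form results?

muodaababod

Rule 1 (intervocalic h-deletion): /h/ occurs between vowels /a/ and /a/, so it deletes. /muotahabapodb/ → muotaabapodb.
Rule 2 (regressive voicing assimilation): no segment meets the environment; /muotaabapodb/ is unchanged.
Rule 3 (intervocalic voicing): /t/ is a voiceless stop between vowels /o/ and /a/, so it voices to [d]. /p/ is a voiceless stop between vowels /a/ and /o/, so it voices to [b]. /muotaabapodb/ → muodaababodb.
Rule 4 (final cluster simplification): /b/ is the second consonant of a word-final cluster /db/, so it deletes. /muodaababodb/ → muodaababod.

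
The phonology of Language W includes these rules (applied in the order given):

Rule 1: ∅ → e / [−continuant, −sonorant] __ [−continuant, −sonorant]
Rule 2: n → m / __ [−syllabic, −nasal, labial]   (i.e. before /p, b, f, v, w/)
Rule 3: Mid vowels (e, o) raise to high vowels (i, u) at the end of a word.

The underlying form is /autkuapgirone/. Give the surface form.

Rule 1 (stop-cluster e-epenthesis): /t/ and /k/ form a stop–stop cluster, so [e] is inserted between them. /p/ and /g/ form a stop–stop cluster, so [e] is inserted between them. /autkuapgirone/ → autekuapegirone.
Rule 2 (nasal place assimilation): no segment meets the environment; /autekuapegirone/ is unchanged.
Rule 3 (final vowel raising): /e/ is a mid vowel in word-final position, so it raises to [i]. /autekuapegirone/ → autekuapegironi.

autekuapegironi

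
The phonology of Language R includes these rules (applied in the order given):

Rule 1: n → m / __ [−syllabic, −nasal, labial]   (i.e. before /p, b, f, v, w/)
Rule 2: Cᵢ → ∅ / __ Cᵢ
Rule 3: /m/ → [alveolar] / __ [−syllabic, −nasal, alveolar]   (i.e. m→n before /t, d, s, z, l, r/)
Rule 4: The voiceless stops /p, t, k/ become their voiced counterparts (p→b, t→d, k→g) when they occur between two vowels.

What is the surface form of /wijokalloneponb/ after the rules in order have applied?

Rule 1 (nasal place assimilation): /n/ precedes the labial consonant /b/, so it assimilates in place to [m]. /wijokalloneponb/ → wijokallonepomb.
Rule 2 (degemination): /ll/ is a geminate; the first /l/ deletes. /wijokallonepomb/ → wijokalonepomb.
Rule 3 (nasal place assimilation): no segment meets the environment; /wijokalonepomb/ is unchanged.
Rule 4 (intervocalic voicing): /k/ is a voiceless stop between vowels /o/ and /a/, so it voices to [g]. /p/ is a voiceless stop between vowels /e/ and /o/, so it voices to [b]. /wijokalonepomb/ → wijogalonebomb.

wijogalonebomb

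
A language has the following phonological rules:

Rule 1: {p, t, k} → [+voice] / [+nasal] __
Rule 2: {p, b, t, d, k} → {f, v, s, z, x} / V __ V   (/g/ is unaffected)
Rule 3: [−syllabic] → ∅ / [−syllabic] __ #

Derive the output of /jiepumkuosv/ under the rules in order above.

jiefumguos

Rule 1 (post-nasal voicing): /k/ is a voiceless stop immediately after the nasal /m/, so it voices to [g]. /jiepumkuosv/ → jiepumguosv.
Rule 2 (intervocalic spirantization): /p/ is a stop between vowels /e/ and /u/, so it spirantizes to the fricative [f]. /jiepumguosv/ → jiefumguosv.
Rule 3 (final cluster simplification): /v/ is the second consonant of a word-final cluster /sv/, so it deletes. /jiefumguosv/ → jiefumguos.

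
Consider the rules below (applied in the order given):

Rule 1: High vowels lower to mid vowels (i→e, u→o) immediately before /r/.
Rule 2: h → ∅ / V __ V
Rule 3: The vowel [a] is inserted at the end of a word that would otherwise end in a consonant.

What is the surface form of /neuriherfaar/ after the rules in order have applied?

neorierfaara

Rule 1 (pre-rhotic lowering): /u/ is a high vowel immediately before /r/, so it lowers to [o]. /neuriherfaar/ → neoriherfaar.
Rule 2 (intervocalic h-deletion): /h/ occurs between vowels /i/ and /e/, so it deletes. /neoriherfaar/ → neorierfaar.
Rule 3 (final a-epenthesis): the form ends in the consonant /r/, so [a] is inserted word-finally. /neorierfaar/ → neorierfaara.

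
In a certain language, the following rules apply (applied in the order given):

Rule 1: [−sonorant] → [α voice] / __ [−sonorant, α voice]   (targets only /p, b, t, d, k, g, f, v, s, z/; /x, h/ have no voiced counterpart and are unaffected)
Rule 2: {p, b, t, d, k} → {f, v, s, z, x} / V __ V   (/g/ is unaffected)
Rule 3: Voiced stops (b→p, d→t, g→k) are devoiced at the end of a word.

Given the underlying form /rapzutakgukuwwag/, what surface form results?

Rule 1 (regressive voicing assimilation): /p/ precedes the voiced obstruent /z/, so it voices to [b] by assimilation. /k/ precedes the voiced obstruent /g/, so it voices to [g] by assimilation. /rapzutakgukuwwag/ → rabzutaggukuwwag.
Rule 2 (intervocalic spirantization): /t/ is a stop between vowels /u/ and /a/, so it spirantizes to the fricative [s]. /k/ is a stop between vowels /u/ and /u/, so it spirantizes to the fricative [x]. /rabzutaggukuwwag/ → rabzusagguxuwwag.
Rule 3 (final devoicing): /g/ is a voiced stop in word-final position, so it devoices to [k]. /rabzusagguxuwwag/ → rabzusagguxuwwak.

rabzusagguxuwwak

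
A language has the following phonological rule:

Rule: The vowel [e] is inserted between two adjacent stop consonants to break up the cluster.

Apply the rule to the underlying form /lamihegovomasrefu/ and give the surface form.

No segment of /lamihegovomasrefu/ meets the structural description of the rule, so the form surfaces unchanged.

lamihegovomasrefu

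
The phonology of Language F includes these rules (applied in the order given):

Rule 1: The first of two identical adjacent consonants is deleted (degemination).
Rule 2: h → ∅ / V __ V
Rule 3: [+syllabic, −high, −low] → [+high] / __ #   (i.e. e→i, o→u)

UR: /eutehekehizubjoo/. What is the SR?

Rule 1 (degemination): no segment meets the environment; /eutehekehizubjoo/ is unchanged.
Rule 2 (intervocalic h-deletion): /h/ occurs between vowels /e/ and /e/, so it deletes. /h/ occurs between vowels /e/ and /i/, so it deletes. /eutehekehizubjoo/ → euteekeizubjoo.
Rule 3 (final vowel raising): /o/ is a mid vowel in word-final position, so it raises to [u]. /euteekeizubjoo/ → euteekeizubjou.

euteekeizubjou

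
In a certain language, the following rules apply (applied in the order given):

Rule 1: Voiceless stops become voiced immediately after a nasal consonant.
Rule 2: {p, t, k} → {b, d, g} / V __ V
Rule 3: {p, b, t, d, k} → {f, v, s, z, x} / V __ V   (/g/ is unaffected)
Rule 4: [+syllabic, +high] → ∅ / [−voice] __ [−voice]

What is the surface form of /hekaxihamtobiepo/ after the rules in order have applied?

Rule 1 (post-nasal voicing): /t/ is a voiceless stop immediately after the nasal /m/, so it voices to [d]. /hekaxihamtobiepo/ → hekaxihamdobiepo.
Rule 2 (intervocalic voicing): /k/ is a voiceless stop between vowels /e/ and /a/, so it voices to [g]. /p/ is a voiceless stop between vowels /e/ and /o/, so it voices to [b]. /hekaxihamdobiepo/ → hegaxihamdobiebo.
Rule 3 (intervocalic spirantization): /b/ is a stop between vowels /o/ and /i/, so it spirantizes to the fricative [v]. /b/ is a stop between vowels /e/ and /o/, so it spirantizes to the fricative [v]. /hegaxihamdobiebo/ → hegaxihamdovievo.
Rule 4 (high vowel syncope): /i/ is a high vowel flanked by voiceless consonants /x/ and /h/, so it deletes. /hegaxihamdovievo/ → hegaxhamdovievo.

hegaxhamdovievo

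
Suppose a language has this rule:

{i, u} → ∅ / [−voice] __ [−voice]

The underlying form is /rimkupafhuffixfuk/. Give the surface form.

rimkpafhffxfk

/u/ is a high vowel flanked by voiceless consonants /k/ and /p/, so it deletes.
/u/ is a high vowel flanked by voiceless consonants /h/ and /f/, so it deletes.
/i/ is a high vowel flanked by voiceless consonants /f/ and /x/, so it deletes.
/u/ is a high vowel flanked by voiceless consonants /f/ and /k/, so it deletes.
The other instance of /i/ does not occur in the required environment and remains unchanged.
Surface form: [rimkpafhffxfk].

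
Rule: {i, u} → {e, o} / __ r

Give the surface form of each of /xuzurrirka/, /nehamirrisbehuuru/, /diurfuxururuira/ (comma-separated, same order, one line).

/xuzurrirka/: /u/ is a high vowel immediately before /r/, so it lowers to [o]. /i/ is a high vowel immediately before /r/, so it lowers to [e]. → [xuzorrerka].
/nehamirrisbehuuru/: /i/ is a high vowel immediately before /r/, so it lowers to [e]. /u/ is a high vowel immediately before /r/, so it lowers to [o]. → [nehamerrisbehuoru].
/diurfuxururuira/: /u/ is a high vowel immediately before /r/, so it lowers to [o]. /u/ is a high vowel immediately before /r/, so it lowers to [o]. /u/ is a high vowel immediately before /r/, so it lowers to [o]. /i/ is a high vowel immediately before /r/, so it lowers to [e]. → [diorfuxororuera].

xuzorrerka, nehamerrisbehuoru, diorfuxororuera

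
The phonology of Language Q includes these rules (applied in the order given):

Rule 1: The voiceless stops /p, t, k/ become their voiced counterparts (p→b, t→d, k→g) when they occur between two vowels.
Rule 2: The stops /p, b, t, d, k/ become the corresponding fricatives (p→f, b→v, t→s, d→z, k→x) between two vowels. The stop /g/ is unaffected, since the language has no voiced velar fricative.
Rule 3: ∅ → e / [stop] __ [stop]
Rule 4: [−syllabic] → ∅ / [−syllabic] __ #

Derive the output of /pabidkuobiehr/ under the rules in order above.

Rule 1 (intervocalic voicing): no segment meets the environment; /pabidkuobiehr/ is unchanged.
Rule 2 (intervocalic spirantization): /b/ is a stop between vowels /a/ and /i/, so it spirantizes to the fricative [v]. /b/ is a stop between vowels /o/ and /i/, so it spirantizes to the fricative [v]. /pabidkuobiehr/ → pavidkuoviehr.
Rule 3 (stop-cluster e-epenthesis): /d/ and /k/ form a stop–stop cluster, so [e] is inserted between them. /pavidkuoviehr/ → pavidekuoviehr.
Rule 4 (final cluster simplification): /r/ is the second consonant of a word-final cluster /hr/, so it deletes. /pavidekuoviehr/ → pavidekuovieh.

pavidekuovieh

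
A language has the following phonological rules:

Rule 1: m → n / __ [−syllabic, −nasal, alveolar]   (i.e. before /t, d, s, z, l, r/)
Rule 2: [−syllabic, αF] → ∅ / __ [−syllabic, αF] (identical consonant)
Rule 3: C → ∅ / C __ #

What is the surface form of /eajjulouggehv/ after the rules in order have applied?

eajulougeh

Rule 1 (nasal place assimilation): no segment meets the environment; /eajjulouggehv/ is unchanged.
Rule 2 (degemination): /jj/ is a geminate; the first /j/ deletes. /gg/ is a geminate; the first /g/ deletes. /eajjulouggehv/ → eajulougehv.
Rule 3 (final cluster simplification): /v/ is the second consonant of a word-final cluster /hv/, so it deletes. /eajulougehv/ → eajulougeh.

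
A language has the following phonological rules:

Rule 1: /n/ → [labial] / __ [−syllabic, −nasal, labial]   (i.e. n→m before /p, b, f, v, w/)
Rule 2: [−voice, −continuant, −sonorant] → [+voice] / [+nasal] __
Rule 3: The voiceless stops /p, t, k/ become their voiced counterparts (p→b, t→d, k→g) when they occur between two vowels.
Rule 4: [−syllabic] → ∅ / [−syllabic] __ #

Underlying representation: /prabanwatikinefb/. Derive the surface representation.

Rule 1 (nasal place assimilation): /n/ precedes the labial consonant /w/, so it assimilates in place to [m]. /prabanwatikinefb/ → prabamwatikinefb.
Rule 2 (post-nasal voicing): no segment meets the environment; /prabamwatikinefb/ is unchanged.
Rule 3 (intervocalic voicing): /t/ is a voiceless stop between vowels /a/ and /i/, so it voices to [d]. /k/ is a voiceless stop between vowels /i/ and /i/, so it voices to [g]. /prabamwatikinefb/ → prabamwadiginefb.
Rule 4 (final cluster simplification): /b/ is the second consonant of a word-final cluster /fb/, so it deletes. /prabamwadiginefb/ → prabamwadiginef.

prabamwadiginef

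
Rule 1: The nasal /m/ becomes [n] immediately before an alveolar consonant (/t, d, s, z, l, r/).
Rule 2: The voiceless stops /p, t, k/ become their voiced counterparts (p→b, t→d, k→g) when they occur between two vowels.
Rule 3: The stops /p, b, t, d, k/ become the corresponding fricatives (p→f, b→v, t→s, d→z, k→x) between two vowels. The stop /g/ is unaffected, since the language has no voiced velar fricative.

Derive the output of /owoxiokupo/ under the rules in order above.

Rule 1 (nasal place assimilation): no segment meets the environment; /owoxiokupo/ is unchanged.
Rule 2 (intervocalic voicing): /k/ is a voiceless stop between vowels /o/ and /u/, so it voices to [g]. /p/ is a voiceless stop between vowels /u/ and /o/, so it voices to [b]. /owoxiokupo/ → owoxiogubo.
Rule 3 (intervocalic spirantization): /b/ is a stop between vowels /u/ and /o/, so it spirantizes to the fricative [v]. /owoxiogubo/ → owoxioguvo.

owoxioguvo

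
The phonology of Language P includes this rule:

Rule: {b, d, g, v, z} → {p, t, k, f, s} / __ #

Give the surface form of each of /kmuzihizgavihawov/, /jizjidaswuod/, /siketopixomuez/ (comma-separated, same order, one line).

kmuzihizgavihawof, jizjidaswuot, siketopixomues

/kmuzihizgavihawov/: /v/ is a voiced obstruent in word-final position, so it devoices to [f]. → [kmuzihizgavihawof].
/jizjidaswuod/: /d/ is a voiced obstruent in word-final position, so it devoices to [t]. → [jizjidaswuot].
/siketopixomuez/: /z/ is a voiced obstruent in word-final position, so it devoices to [s]. → [siketopixomues].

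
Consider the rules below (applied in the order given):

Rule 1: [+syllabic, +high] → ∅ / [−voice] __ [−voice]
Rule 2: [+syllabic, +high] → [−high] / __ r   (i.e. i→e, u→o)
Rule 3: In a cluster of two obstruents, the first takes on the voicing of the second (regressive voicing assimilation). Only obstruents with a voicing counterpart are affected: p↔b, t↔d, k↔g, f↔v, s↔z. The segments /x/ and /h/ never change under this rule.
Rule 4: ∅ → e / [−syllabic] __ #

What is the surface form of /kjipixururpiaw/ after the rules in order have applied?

kjipxororpiawe

Rule 1 (high vowel syncope): /i/ is a high vowel flanked by voiceless consonants /p/ and /x/, so it deletes. /kjipixururpiaw/ → kjipxururpiaw.
Rule 2 (pre-rhotic lowering): /u/ is a high vowel immediately before /r/, so it lowers to [o]. /u/ is a high vowel immediately before /r/, so it lowers to [o]. /kjipxururpiaw/ → kjipxororpiaw.
Rule 3 (regressive voicing assimilation): no segment meets the environment; /kjipxororpiaw/ is unchanged.
Rule 4 (final e-epenthesis): the form ends in the consonant /w/, so [e] is inserted word-finally. /kjipxororpiaw/ → kjipxororpiawe.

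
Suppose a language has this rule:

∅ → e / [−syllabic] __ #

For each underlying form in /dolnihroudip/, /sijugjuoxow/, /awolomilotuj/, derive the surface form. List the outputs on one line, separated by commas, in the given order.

/dolnihroudip/: the form ends in the consonant /p/, so [e] is inserted word-finally. → [dolnihroudipe].
/sijugjuoxow/: the form ends in the consonant /w/, so [e] is inserted word-finally. → [sijugjuoxowe].
/awolomilotuj/: the form ends in the consonant /j/, so [e] is inserted word-finally. → [awolomilotuje].

dolnihroudipe, sijugjuoxowe, awolomilotuje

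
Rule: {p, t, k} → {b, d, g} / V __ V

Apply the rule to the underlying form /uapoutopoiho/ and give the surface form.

uaboudoboiho

/p/ is a voiceless stop between vowels /a/ and /o/, so it voices to [b].
/t/ is a voiceless stop between vowels /u/ and /o/, so it voices to [d].
/p/ is a voiceless stop between vowels /o/ and /o/, so it voices to [b].
Surface form: [uaboudoboiho].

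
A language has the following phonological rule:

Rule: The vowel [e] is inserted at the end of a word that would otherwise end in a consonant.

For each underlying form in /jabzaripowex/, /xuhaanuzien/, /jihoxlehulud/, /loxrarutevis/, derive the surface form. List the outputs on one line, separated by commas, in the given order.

/jabzaripowex/: the form ends in the consonant /x/, so [e] is inserted word-finally. → [jabzaripowexe].
/xuhaanuzien/: the form ends in the consonant /n/, so [e] is inserted word-finally. → [xuhaanuziene].
/jihoxlehulud/: the form ends in the consonant /d/, so [e] is inserted word-finally. → [jihoxlehulude].
/loxrarutevis/: the form ends in the consonant /s/, so [e] is inserted word-finally. → [loxrarutevise].

jabzaripowexe, xuhaanuziene, jihoxlehulude, loxrarutevise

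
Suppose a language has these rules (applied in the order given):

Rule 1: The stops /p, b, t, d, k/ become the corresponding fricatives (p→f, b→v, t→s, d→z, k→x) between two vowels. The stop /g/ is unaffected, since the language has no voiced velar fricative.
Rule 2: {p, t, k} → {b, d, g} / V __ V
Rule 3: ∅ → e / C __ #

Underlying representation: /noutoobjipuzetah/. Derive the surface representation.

Rule 1 (intervocalic spirantization): /t/ is a stop between vowels /u/ and /o/, so it spirantizes to the fricative [s]. /p/ is a stop between vowels /i/ and /u/, so it spirantizes to the fricative [f]. /t/ is a stop between vowels /e/ and /a/, so it spirantizes to the fricative [s]. /noutoobjipuzetah/ → nousoobjifuzesah.
Rule 2 (intervocalic voicing): no segment meets the environment; /nousoobjifuzesah/ is unchanged.
Rule 3 (final e-epenthesis): the form ends in the consonant /h/, so [e] is inserted word-finally. /nousoobjifuzesah/ → nousoobjifuzesahe.

nousoobjifuzesahe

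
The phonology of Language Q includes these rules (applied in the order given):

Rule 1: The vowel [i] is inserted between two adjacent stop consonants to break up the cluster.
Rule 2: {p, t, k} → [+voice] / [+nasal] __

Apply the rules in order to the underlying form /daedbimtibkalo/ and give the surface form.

daedibimdibikalo

Rule 1 (stop-cluster i-epenthesis): /d/ and /b/ form a stop–stop cluster, so [i] is inserted between them. /b/ and /k/ form a stop–stop cluster, so [i] is inserted between them. /daedbimtibkalo/ → daedibimtibikalo.
Rule 2 (post-nasal voicing): /t/ is a voiceless stop immediately after the nasal /m/, so it voices to [d]. /daedibimtibikalo/ → daedibimdibikalo.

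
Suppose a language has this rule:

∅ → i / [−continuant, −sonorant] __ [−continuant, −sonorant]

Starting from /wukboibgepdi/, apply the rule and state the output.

wukiboibigepidi

/k/ and /b/ form a stop–stop cluster, so [i] is inserted between them.
/b/ and /g/ form a stop–stop cluster, so [i] is inserted between them.
/p/ and /d/ form a stop–stop cluster, so [i] is inserted between them.
Surface form: [wukiboibigepidi].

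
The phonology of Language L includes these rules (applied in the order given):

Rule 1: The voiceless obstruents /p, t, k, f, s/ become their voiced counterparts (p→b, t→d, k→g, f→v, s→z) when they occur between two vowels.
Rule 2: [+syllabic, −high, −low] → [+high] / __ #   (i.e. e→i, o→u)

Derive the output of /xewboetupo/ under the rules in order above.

Rule 1 (intervocalic voicing): /t/ is a voiceless obstruent between vowels /e/ and /u/, so it voices to [d]. /p/ is a voiceless obstruent between vowels /u/ and /o/, so it voices to [b]. /xewboetupo/ → xewboedubo.
Rule 2 (final vowel raising): /o/ is a mid vowel in word-final position, so it raises to [u]. /xewboedubo/ → xewboedubu.

xewboedubu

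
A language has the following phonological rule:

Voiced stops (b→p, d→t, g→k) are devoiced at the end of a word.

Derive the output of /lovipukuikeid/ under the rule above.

lovipukuikeit

/d/ is a voiced stop in word-final position, so it devoices to [t].
Surface form: [lovipukuikeit].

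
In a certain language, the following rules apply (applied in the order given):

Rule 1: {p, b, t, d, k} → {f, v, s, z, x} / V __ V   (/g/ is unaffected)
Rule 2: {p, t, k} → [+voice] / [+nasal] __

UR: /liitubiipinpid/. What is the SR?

liisuviifinbid

Rule 1 (intervocalic spirantization): /t/ is a stop between vowels /i/ and /u/, so it spirantizes to the fricative [s]. /b/ is a stop between vowels /u/ and /i/, so it spirantizes to the fricative [v]. /p/ is a stop between vowels /i/ and /i/, so it spirantizes to the fricative [f]. /liitubiipinpid/ → liisuviifinpid.
Rule 2 (post-nasal voicing): /p/ is a voiceless stop immediately after the nasal /n/, so it voices to [b]. /liisuviifinpid/ → liisuviifinbid.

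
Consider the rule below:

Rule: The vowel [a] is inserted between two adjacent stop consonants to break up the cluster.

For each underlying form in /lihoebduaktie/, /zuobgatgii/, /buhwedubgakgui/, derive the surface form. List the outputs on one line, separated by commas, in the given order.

/lihoebduaktie/: /b/ and /d/ form a stop–stop cluster, so [a] is inserted between them. /k/ and /t/ form a stop–stop cluster, so [a] is inserted between them. → [lihoebaduakatie].
/zuobgatgii/: /b/ and /g/ form a stop–stop cluster, so [a] is inserted between them. /t/ and /g/ form a stop–stop cluster, so [a] is inserted between them. → [zuobagatagii].
/buhwedubgakgui/: /b/ and /g/ form a stop–stop cluster, so [a] is inserted between them. /k/ and /g/ form a stop–stop cluster, so [a] is inserted between them. → [buhwedubagakagui].

lihoebaduakatie, zuobagatagii, buhwedubagakagui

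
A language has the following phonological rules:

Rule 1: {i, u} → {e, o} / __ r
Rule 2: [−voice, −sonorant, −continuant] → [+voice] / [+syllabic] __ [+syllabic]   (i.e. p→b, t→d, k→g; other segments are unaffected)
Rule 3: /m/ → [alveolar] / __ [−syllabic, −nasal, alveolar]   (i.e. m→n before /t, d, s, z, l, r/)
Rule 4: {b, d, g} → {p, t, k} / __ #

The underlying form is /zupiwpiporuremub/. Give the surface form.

zubiwpibororemup

Rule 1 (pre-rhotic lowering): /u/ is a high vowel immediately before /r/, so it lowers to [o]. /zupiwpiporuremub/ → zupiwpipororemub.
Rule 2 (intervocalic voicing): /p/ is a voiceless stop between vowels /u/ and /i/, so it voices to [b]. /p/ is a voiceless stop between vowels /i/ and /o/, so it voices to [b]. /zupiwpipororemub/ → zubiwpibororemub.
Rule 3 (nasal place assimilation): no segment meets the environment; /zubiwpibororemub/ is unchanged.
Rule 4 (final devoicing): /b/ is a voiced stop in word-final position, so it devoices to [p]. /zubiwpibororemub/ → zubiwpibororemup.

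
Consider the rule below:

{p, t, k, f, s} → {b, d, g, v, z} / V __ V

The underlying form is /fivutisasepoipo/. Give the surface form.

Scanning /fivutisasepoipo/: /f/ at position 1 is not in the conditioning environment; /t/ is a voiceless obstruent between vowels /u/ and /i/, so it voices to [d]; /s/ is a voiceless obstruent between vowels /i/ and /a/, so it voices to [z]; /s/ is a voiceless obstruent between vowels /a/ and /e/, so it voices to [z]; /p/ is a voiceless obstruent between vowels /e/ and /o/, so it voices to [b]; /p/ is a voiceless obstruent between vowels /i/ and /o/, so it voices to [b].
Result: [fivudizazeboibo].

fivudizazeboibo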